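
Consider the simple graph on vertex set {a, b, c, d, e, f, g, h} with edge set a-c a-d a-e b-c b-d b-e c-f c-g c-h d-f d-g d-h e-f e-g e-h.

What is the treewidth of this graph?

A width-3 tree decomposition is:
Bags: B1 = {b, c, d, e}  B2 = {a, c, d, e}  B3 = {c, d, e, g}  B4 = {c, d, e, f}  B5 = {c, d, e, h}
Tree: B1–B2, B2–B3, B3–B4, B4–B5
The largest bag has 4 vertices, giving width 3; this decomposition certifies tw(G) ≤ 3. For the lower bound: the 4 vertex sets {b,c}, {a,e}, {d}, {g} are disjoint, each induces a connected subgraph, and every pair is joined by at least one edge of G. Contracting each set to a single vertex therefore yields K_{4} as a minor, and since treewidth is minor-monotone, tw(G) ≥ tw(K_{4}) = 3. Combining the bounds, tw(G) = 3.

3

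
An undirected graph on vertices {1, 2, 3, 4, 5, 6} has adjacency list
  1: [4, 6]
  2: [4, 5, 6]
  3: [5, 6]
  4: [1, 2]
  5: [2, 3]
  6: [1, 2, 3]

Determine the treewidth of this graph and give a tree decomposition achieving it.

Treewidth 2.
Bags: B1 = {1, 2, 4}  B2 = {1, 2, 6}  B3 = {2, 5, 6}  B4 = {3, 5, 6}
Tree: B1–B2, B2–B3, B3–B4

Each bag holds 3 vertices, so the decomposition has width 2, which upper-bounds the treewidth. For the lower bound, G contains the cycle 4–1–6–2–4, so G is not a forest; only forests have treewidth ≤ 1, hence tw(G) ≥ 2. Hence tw(G) = 2 exactly.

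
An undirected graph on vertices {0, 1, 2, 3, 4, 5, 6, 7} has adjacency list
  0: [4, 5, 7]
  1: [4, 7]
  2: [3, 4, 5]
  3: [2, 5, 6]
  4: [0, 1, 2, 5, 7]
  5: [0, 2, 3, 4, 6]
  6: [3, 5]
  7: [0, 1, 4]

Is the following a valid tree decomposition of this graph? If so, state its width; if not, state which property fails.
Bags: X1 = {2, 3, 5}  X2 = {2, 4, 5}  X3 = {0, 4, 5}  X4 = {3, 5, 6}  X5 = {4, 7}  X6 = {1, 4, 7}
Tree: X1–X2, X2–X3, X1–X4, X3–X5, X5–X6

No — edge (0,7) lies in no bag.

A tree decomposition must satisfy three properties: every vertex lies in some bag; for every edge, both endpoints lie together in some bag; and for every vertex, the bags containing it form a connected subtree. Here edge (0,7) lies in no bag, so the decomposition is invalid.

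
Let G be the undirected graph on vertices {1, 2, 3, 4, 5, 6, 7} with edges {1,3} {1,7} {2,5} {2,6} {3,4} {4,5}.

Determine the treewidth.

1

A width-1 tree decomposition is:
Bags: B1 = {1, 7}  B2 = {1, 3}  B3 = {3, 4}  B4 = {4, 5}  B5 = {2, 5}  B6 = {2, 6}
Tree: B1–B2, B2–B3, B3–B4, B4–B5, B5–B6
Every bag has size at most 2, so the width is 2 − 1 = 1 and tw(G) ≤ 1. Since G has at least one edge (e.g. 7–1), it is not an edgeless graph, so tw(G) ≥ 1. Therefore the treewidth is 1.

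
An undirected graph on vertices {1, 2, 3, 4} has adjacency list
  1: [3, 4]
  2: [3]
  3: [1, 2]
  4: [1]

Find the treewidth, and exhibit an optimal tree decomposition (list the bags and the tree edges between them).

Treewidth 1.
One such decomposition:
Bags: B1 = {1, 3}  B2 = {1, 4}  B3 = {2, 3}
Tree: B1–B2, B1–B3

The largest bag has 2 vertices, giving width 1; this decomposition certifies tw(G) ≤ 1. Any graph with an edge has treewidth ≥ 1, and G has the edge 3–1. The upper and lower bounds meet at 1, so that is the treewidth.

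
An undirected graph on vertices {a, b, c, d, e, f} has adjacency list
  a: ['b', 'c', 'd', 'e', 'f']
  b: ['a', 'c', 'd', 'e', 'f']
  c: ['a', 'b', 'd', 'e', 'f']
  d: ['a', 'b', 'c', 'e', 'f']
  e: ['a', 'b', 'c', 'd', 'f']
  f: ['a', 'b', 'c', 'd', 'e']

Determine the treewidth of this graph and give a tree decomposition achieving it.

A single bag containing all 6 vertices is trivially a valid decomposition of width 5. For the lower bound, the 6 vertices {a, b, c, d, e, f} are pairwise adjacent, and any tree decomposition puts a clique entirely inside one bag — forcing width ≥ 5. Hence tw(G) = 5 exactly.

Treewidth 5.
Bags: B1 = {a, b, c, d, e, f}
Tree: (single bag)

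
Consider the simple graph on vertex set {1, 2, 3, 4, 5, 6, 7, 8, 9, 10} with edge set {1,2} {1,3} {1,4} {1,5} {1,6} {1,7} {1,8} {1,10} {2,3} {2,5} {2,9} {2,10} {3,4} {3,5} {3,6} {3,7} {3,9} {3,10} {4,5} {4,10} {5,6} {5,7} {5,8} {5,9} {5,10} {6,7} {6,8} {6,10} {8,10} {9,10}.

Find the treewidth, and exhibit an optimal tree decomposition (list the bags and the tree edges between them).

Each bag holds 5 vertices, so the decomposition has width 4, which upper-bounds the treewidth. Conversely, {1, 5, 6, 8, 10} is a clique of size 5, and the vertices of any clique must share a bag in every tree decomposition; so some bag has ≥ 5 vertices and tw(G) ≥ 4. Therefore the treewidth is 4.

Treewidth 4.
One such decomposition:
Bags: B1 = {1, 2, 3, 5, 10}  B2 = {2, 3, 5, 9, 10}  B3 = {1, 3, 5, 6, 10}  B4 = {1, 5, 6, 8, 10}  B5 = {1, 3, 5, 6, 7}  B6 = {1, 3, 4, 5, 10}
Tree: B1–B2, B1–B3, B3–B4, B3–B5, B1–B6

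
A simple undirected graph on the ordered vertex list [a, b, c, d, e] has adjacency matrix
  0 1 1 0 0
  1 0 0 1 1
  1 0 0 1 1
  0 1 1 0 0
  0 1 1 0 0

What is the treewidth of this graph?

2

A width-2 tree decomposition is:
Bags: B1 = {b, c, d}  B2 = {a, b, c}  B3 = {b, c, e}
Tree: B1–B2, B2–B3
Every bag has size at most 3, so the width is 3 − 1 = 2 and tw(G) ≤ 2. Since c–d–b–a–c is a cycle in G, G is not acyclic. Forests are exactly the graphs of treewidth ≤ 1, so tw(G) ≥ 2. Hence tw(G) = 2 exactly.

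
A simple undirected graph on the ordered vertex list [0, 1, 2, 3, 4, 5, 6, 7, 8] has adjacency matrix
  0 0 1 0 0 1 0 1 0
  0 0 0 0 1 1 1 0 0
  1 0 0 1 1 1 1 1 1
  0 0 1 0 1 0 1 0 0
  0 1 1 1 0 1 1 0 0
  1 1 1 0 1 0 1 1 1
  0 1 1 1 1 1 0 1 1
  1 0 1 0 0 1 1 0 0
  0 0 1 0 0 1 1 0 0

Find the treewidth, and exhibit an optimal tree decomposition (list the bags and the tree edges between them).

Treewidth 3.
Bags: B1 = {2, 4, 5, 6}  B2 = {1, 4, 5, 6}  B3 = {2, 5, 6, 8}  B4 = {2, 5, 6, 7}  B5 = {0, 2, 5, 7}  B6 = {2, 3, 4, 6}
Tree: B1–B2, B1–B3, B3–B4, B4–B5, B1–B6

Each bag holds 4 vertices, so the decomposition has width 3, which upper-bounds the treewidth. On the other hand G contains the 4-clique {1, 4, 5, 6}. A clique must lie in a single bag of any decomposition, so no decomposition can have width below 3. Combining the bounds, tw(G) = 3.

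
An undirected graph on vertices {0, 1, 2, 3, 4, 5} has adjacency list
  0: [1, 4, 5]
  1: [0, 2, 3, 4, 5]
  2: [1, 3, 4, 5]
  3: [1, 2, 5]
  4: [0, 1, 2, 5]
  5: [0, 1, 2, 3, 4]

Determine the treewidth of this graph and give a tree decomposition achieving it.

The largest bag has 4 vertices, giving width 3; this decomposition certifies tw(G) ≤ 3. On the other hand G contains the 4-clique {0, 1, 4, 5}. A clique must lie in a single bag of any decomposition, so no decomposition can have width below 3. The upper and lower bounds meet at 3, so that is the treewidth.

Treewidth 3.
One optimal decomposition is:
Bags: B1 = {1, 2, 4, 5}  B2 = {1, 2, 3, 5}  B3 = {0, 1, 4, 5}
Tree: B1–B2, B1–B3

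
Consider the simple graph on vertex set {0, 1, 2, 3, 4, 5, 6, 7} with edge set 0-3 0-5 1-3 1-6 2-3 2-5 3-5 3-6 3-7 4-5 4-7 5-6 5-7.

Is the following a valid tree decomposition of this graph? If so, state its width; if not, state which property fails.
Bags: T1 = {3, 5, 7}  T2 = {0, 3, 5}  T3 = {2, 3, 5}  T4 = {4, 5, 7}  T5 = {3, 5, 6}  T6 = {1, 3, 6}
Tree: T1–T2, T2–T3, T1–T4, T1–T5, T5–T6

Yes; width 2.

Vertex coverage: the bags together contain {0, 1, 2, 3, 4, 5, 6, 7}, the full vertex set. Edge coverage: each edge of G has both endpoints in at least one bag. Running intersection: for every vertex, the bags containing it form a connected subtree. All three properties hold, so this is a valid tree decomposition of width max|bag| − 1 = 2, and hence tw(G) ≤ 2.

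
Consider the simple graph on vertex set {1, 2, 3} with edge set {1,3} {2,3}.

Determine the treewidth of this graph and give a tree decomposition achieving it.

Treewidth 1.
One optimal decomposition is:
Bags: B1 = {2, 3}  B2 = {1, 3}
Tree: B1–B2

Every bag has size at most 2, so the width is 2 − 1 = 1 and tw(G) ≤ 1. Any graph with an edge has treewidth ≥ 1, and G has the edge 2–3. The upper and lower bounds meet at 1, so that is the treewidth.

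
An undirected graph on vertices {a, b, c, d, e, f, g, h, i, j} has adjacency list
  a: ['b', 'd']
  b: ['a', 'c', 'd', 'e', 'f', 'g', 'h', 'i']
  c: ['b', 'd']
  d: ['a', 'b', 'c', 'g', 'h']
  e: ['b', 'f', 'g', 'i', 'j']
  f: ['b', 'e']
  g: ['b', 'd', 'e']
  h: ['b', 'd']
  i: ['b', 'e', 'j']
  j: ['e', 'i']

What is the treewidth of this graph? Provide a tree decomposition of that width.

Treewidth 2.
Bags: B1 = {b, e, g}  B2 = {b, e, i}  B3 = {b, d, g}  B4 = {b, c, d}  B5 = {a, b, d}  B6 = {e, i, j}  B7 = {b, e, f}  B8 = {b, d, h}
Tree: B1–B2, B1–B3, B3–B4, B3–B5, B2–B6, B1–B7, B4–B8

The largest bag has 3 vertices, giving width 2; this decomposition certifies tw(G) ≤ 2. For the lower bound, the 3 vertices {e, i, j} are pairwise adjacent, and any tree decomposition puts a clique entirely inside one bag — forcing width ≥ 2. Therefore the treewidth is 2.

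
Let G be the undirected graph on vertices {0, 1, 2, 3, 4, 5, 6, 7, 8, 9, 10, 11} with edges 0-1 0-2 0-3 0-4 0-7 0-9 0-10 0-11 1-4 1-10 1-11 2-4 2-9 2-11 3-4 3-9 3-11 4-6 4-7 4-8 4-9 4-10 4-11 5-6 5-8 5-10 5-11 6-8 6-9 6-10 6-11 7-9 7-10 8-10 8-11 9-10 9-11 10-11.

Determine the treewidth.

A width-4 tree decomposition is:
Bags: B1 = {0, 2, 4, 9, 11}  B2 = {0, 4, 9, 10, 11}  B3 = {4, 6, 9, 10, 11}  B4 = {4, 6, 8, 10, 11}  B5 = {5, 6, 8, 10, 11}  B6 = {0, 3, 4, 9, 11}  B7 = {0, 4, 7, 9, 10}  B8 = {0, 1, 4, 10, 11}
Tree: B1–B2, B2–B3, B3–B4, B4–B5, B1–B6, B2–B7, B2–B8
The largest bag has 5 vertices, giving width 4; this decomposition certifies tw(G) ≤ 4. For the lower bound, the 5 vertices {0, 1, 4, 10, 11} are pairwise adjacent, and any tree decomposition puts a clique entirely inside one bag — forcing width ≥ 4. Therefore the treewidth is 4.

4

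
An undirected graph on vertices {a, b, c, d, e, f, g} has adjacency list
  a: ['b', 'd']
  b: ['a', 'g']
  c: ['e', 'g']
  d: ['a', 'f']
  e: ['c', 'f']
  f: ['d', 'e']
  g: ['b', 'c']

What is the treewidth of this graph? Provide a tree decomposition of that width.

The largest bag has 3 vertices, giving width 2; this decomposition certifies tw(G) ≤ 2. Since c–e–f–d–a–b–g–c is a cycle in G, G is not acyclic. Forests are exactly the graphs of treewidth ≤ 1, so tw(G) ≥ 2. Therefore the treewidth is 2.

Treewidth 2.
One such decomposition:
Bags: B1 = {c, e, f}  B2 = {c, d, f}  B3 = {a, c, d}  B4 = {a, b, c}  B5 = {b, c, g}
Tree: B1–B2, B2–B3, B3–B4, B4–B5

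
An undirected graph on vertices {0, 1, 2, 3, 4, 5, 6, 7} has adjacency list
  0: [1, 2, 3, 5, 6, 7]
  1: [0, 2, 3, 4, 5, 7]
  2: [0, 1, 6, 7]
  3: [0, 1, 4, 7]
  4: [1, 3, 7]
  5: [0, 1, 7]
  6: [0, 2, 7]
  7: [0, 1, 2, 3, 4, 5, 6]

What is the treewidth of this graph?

A width-3 tree decomposition is:
Bags: B1 = {0, 1, 2, 7}  B2 = {0, 1, 5, 7}  B3 = {0, 2, 6, 7}  B4 = {0, 1, 3, 7}  B5 = {1, 3, 4, 7}
Tree: B1–B2, B1–B3, B2–B4, B4–B5
The largest bag has 4 vertices, giving width 3; this decomposition certifies tw(G) ≤ 3. On the other hand G contains the 4-clique {0, 1, 2, 7}. A clique must lie in a single bag of any decomposition, so no decomposition can have width below 3. Hence tw(G) = 3 exactly.

3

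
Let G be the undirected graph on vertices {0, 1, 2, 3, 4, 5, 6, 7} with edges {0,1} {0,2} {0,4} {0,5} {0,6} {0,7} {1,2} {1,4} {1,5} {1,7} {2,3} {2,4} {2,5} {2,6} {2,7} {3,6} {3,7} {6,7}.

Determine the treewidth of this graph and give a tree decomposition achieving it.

Treewidth 3.
One optimal decomposition is:
Bags: B1 = {0, 1, 2, 4}  B2 = {0, 1, 2, 7}  B3 = {0, 1, 2, 5}  B4 = {0, 2, 6, 7}  B5 = {2, 3, 6, 7}
Tree: B1–B2, B1–B3, B2–B4, B4–B5

The largest bag has 4 vertices, giving width 3; this decomposition certifies tw(G) ≤ 3. Conversely, {0, 1, 2, 4} is a clique of size 4, and the vertices of any clique must share a bag in every tree decomposition; so some bag has ≥ 4 vertices and tw(G) ≥ 3. Combining the bounds, tw(G) = 3.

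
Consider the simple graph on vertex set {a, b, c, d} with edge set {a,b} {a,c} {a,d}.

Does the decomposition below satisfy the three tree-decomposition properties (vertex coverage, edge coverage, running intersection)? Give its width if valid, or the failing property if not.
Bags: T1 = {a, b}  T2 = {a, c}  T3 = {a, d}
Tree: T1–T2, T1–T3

Vertex coverage: the bags together contain {a, b, c, d}, the full vertex set. Edge coverage: each edge of G has both endpoints in at least one bag. Running intersection: for every vertex, the bags containing it form a connected subtree. All three properties hold, so this is a valid tree decomposition of width max|bag| − 1 = 1, and hence tw(G) ≤ 1.

Yes; width 1.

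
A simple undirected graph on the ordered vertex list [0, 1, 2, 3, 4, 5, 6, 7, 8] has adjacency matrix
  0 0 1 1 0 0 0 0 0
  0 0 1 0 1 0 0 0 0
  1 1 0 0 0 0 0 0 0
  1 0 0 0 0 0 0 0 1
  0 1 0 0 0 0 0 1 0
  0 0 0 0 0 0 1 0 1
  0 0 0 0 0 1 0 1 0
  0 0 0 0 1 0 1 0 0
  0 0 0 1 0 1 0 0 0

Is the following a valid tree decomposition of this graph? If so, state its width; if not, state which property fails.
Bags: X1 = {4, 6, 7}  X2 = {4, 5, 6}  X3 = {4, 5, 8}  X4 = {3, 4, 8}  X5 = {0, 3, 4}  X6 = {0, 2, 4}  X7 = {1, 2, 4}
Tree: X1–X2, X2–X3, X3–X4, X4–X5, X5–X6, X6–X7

Vertex coverage: the bags together contain {0, 1, 2, 3, 4, 5, 6, 7, 8}, the full vertex set. Edge coverage: each edge of G has both endpoints in at least one bag. Running intersection: for every vertex, the bags containing it form a connected subtree. All three properties hold, so this is a valid tree decomposition of width max|bag| − 1 = 2, and hence tw(G) ≤ 2.

Yes; width 2.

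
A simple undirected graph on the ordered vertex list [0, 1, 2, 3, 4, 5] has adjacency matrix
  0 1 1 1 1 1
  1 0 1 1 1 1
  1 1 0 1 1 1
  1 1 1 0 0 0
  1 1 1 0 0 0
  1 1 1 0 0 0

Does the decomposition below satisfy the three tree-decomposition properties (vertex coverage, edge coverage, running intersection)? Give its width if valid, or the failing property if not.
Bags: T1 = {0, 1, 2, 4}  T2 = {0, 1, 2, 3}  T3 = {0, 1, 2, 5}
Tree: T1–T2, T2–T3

Every vertex of G appears in some bag (union = {0, 1, 2, 3, 4, 5}); every edge is covered by a bag; and for each vertex v the set of bags containing v is connected in the bag tree. The decomposition is therefore valid. The largest bag has 4 vertices, so the width is 3.

Yes; width 3.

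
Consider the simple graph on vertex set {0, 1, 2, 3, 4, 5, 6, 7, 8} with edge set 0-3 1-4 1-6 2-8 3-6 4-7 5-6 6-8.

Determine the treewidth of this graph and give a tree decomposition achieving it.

Every bag has size at most 2, so the width is 2 − 1 = 1 and tw(G) ≤ 1. G has an edge, so its treewidth is at least 1. Therefore the treewidth is 1.

Treewidth 1.
One such decomposition:
Bags: B1 = {1, 6}  B2 = {6, 8}  B3 = {1, 4}  B4 = {4, 7}  B5 = {3, 6}  B6 = {0, 3}  B7 = {5, 6}  B8 = {2, 8}
Tree: B1–B2, B1–B3, B3–B4, B1–B5, B5–B6, B1–B7, B2–B8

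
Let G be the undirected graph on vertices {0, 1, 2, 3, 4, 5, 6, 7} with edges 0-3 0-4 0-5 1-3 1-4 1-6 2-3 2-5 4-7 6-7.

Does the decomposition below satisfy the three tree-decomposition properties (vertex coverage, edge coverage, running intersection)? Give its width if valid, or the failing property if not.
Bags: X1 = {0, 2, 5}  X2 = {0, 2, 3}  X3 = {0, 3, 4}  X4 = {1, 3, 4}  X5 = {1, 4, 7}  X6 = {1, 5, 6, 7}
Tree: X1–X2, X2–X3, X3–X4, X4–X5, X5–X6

A tree decomposition must satisfy three properties: every vertex lies in some bag; for every edge, both endpoints lie together in some bag; and for every vertex, the bags containing it form a connected subtree. Here bags containing vertex 5 are not connected in the tree, so the decomposition is invalid.

No — bags containing vertex 5 are not connected in the tree.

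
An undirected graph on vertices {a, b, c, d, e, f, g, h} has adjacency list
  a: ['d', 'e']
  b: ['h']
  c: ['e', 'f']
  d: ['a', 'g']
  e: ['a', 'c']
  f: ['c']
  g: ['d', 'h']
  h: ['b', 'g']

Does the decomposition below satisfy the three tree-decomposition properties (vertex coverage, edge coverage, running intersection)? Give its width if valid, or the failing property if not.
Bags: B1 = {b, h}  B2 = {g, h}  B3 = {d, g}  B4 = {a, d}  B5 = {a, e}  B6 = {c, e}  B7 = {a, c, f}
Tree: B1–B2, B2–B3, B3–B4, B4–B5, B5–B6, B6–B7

No — bags containing vertex a are not connected in the tree.

A tree decomposition must satisfy three properties: every vertex lies in some bag; for every edge, both endpoints lie together in some bag; and for every vertex, the bags containing it form a connected subtree. Here bags containing vertex a are not connected in the tree, so the decomposition is invalid.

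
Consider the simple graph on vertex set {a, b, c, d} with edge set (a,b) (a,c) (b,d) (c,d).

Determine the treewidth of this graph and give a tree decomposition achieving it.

The largest bag has 3 vertices, giving width 2; this decomposition certifies tw(G) ≤ 2. The edges b–a–c–d–b form a cycle, so G is not a tree and its treewidth is at least 2. Therefore the treewidth is 2.

Treewidth 2.
One optimal decomposition is:
Bags: B1 = {a, b, c}  B2 = {b, c, d}
Tree: B1–B2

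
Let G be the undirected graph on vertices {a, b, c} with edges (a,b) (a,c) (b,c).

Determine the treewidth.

A width-2 tree decomposition is:
Bags: B1 = {a, b, c}
Tree: (single bag)
With just one bag of size 3, the width is 3 − 1 = 2, so tw(G) ≤ 2. Conversely, {a, b, c} is a clique of size 3, and the vertices of any clique must share a bag in every tree decomposition; so some bag has ≥ 3 vertices and tw(G) ≥ 2. Hence tw(G) = 2 exactly.

2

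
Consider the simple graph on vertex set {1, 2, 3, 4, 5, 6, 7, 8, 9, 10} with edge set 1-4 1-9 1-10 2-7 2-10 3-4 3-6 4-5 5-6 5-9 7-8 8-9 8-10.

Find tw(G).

A width-2 tree decomposition is:
Bags: B1 = {2, 7, 10}  B2 = {7, 8, 10}  B3 = {1, 8, 10}  B4 = {1, 8, 9}  B5 = {1, 4, 9}  B6 = {4, 5, 9}  B7 = {3, 4, 5}  B8 = {3, 5, 6}
Tree: B1–B2, B2–B3, B3–B4, B4–B5, B5–B6, B6–B7, B7–B8
Every bag has size at most 3, so the width is 3 − 1 = 2 and tw(G) ≤ 2. For the lower bound, G contains the cycle 2–7–8–10–2, so G is not a forest; only forests have treewidth ≤ 1, hence tw(G) ≥ 2. Combining the bounds, tw(G) = 2.

2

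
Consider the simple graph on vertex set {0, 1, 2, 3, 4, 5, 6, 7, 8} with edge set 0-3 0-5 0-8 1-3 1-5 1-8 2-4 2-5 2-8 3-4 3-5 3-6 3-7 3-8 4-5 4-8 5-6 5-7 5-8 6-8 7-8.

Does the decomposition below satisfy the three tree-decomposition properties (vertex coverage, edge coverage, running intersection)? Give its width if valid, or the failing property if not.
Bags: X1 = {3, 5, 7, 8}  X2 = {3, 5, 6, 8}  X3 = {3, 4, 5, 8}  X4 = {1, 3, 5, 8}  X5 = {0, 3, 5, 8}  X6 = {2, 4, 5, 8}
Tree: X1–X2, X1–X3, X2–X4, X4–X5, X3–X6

Every vertex of G appears in some bag (union = {0, 1, 2, 3, 4, 5, 6, 7, 8}); every edge is covered by a bag; and for each vertex v the set of bags containing v is connected in the bag tree. The decomposition is therefore valid. The largest bag has 4 vertices, so the width is 3.

Yes; width 3.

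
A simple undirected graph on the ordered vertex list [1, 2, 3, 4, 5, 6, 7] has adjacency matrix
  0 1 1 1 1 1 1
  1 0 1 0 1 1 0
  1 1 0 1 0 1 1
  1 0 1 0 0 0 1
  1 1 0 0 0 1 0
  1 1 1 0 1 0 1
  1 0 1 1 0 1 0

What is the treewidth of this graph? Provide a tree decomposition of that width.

Treewidth 3.
One optimal decomposition is:
Bags: B1 = {1, 2, 3, 6}  B2 = {1, 3, 6, 7}  B3 = {1, 2, 5, 6}  B4 = {1, 3, 4, 7}
Tree: B1–B2, B1–B3, B2–B4

Each bag holds 4 vertices, so the decomposition has width 3, which upper-bounds the treewidth. Conversely, {1, 3, 4, 7} is a clique of size 4, and the vertices of any clique must share a bag in every tree decomposition; so some bag has ≥ 4 vertices and tw(G) ≥ 3. Therefore the treewidth is 3.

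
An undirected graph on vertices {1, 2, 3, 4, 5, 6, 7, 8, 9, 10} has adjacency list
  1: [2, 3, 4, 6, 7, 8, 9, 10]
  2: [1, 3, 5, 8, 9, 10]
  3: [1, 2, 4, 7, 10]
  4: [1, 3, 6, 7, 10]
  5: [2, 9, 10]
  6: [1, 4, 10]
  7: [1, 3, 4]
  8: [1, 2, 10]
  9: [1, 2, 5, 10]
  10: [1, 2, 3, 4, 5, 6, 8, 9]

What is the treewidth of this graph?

A width-3 tree decomposition is:
Bags: B1 = {2, 5, 9, 10}  B2 = {1, 2, 9, 10}  B3 = {1, 2, 8, 10}  B4 = {1, 2, 3, 10}  B5 = {1, 3, 4, 10}  B6 = {1, 4, 6, 10}  B7 = {1, 3, 4, 7}
Tree: B1–B2, B2–B3, B2–B4, B4–B5, B5–B6, B5–B7
Each bag holds 4 vertices, so the decomposition has width 3, which upper-bounds the treewidth. Conversely, {1, 2, 8, 10} is a clique of size 4, and the vertices of any clique must share a bag in every tree decomposition; so some bag has ≥ 4 vertices and tw(G) ≥ 3. Combining the bounds, tw(G) = 3.

3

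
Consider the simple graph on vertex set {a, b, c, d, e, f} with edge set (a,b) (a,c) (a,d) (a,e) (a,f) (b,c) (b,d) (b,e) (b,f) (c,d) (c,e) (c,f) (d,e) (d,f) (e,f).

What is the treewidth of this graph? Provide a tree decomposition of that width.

A single bag containing all 6 vertices is trivially a valid decomposition of width 5. For the lower bound, the 6 vertices {a, b, c, d, e, f} are pairwise adjacent, and any tree decomposition puts a clique entirely inside one bag — forcing width ≥ 5. Combining the bounds, tw(G) = 5.

Treewidth 5.
One optimal decomposition is:
Bags: B1 = {a, b, c, d, e, f}
Tree: (single bag)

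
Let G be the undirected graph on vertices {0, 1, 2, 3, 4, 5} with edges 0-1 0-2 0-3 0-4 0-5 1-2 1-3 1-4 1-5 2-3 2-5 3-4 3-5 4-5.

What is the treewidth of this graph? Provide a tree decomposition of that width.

Treewidth 4.
One such decomposition:
Bags: B1 = {0, 1, 2, 3, 5}  B2 = {0, 1, 3, 4, 5}
Tree: B1–B2

The largest bag has 5 vertices, giving width 4; this decomposition certifies tw(G) ≤ 4. On the other hand G contains the 5-clique {0, 1, 2, 3, 5}. A clique must lie in a single bag of any decomposition, so no decomposition can have width below 4. Combining the bounds, tw(G) = 4.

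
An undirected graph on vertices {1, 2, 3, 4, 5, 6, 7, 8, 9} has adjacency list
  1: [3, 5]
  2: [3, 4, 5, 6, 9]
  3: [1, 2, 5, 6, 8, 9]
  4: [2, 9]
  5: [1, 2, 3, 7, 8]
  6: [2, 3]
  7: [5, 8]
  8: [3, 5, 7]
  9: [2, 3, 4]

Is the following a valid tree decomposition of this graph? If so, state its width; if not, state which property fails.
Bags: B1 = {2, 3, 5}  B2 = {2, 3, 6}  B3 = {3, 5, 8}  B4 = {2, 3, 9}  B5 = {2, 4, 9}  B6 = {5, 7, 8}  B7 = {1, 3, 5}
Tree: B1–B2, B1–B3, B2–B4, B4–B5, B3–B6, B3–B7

Yes; width 2.

Checking the three conditions: (i) the bags cover all of {1, 2, 3, 4, 5, 6, 7, 8, 9}; (ii) for each edge, some bag contains both endpoints; (iii) the bags containing any fixed vertex form a subtree. All hold, so the decomposition is valid with width 3 − 1 = 2.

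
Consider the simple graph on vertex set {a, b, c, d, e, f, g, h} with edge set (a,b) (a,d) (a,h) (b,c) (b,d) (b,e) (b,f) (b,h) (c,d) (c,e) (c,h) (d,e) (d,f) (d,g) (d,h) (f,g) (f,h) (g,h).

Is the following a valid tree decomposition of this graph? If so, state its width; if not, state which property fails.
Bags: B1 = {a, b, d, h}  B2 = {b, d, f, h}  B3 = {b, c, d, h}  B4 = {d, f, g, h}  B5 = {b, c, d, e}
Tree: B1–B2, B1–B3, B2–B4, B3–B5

Vertex coverage: the bags together contain {a, b, c, d, e, f, g, h}, the full vertex set. Edge coverage: each edge of G has both endpoints in at least one bag. Running intersection: for every vertex, the bags containing it form a connected subtree. All three properties hold, so this is a valid tree decomposition of width max|bag| − 1 = 3, and hence tw(G) ≤ 3.

Yes; width 3.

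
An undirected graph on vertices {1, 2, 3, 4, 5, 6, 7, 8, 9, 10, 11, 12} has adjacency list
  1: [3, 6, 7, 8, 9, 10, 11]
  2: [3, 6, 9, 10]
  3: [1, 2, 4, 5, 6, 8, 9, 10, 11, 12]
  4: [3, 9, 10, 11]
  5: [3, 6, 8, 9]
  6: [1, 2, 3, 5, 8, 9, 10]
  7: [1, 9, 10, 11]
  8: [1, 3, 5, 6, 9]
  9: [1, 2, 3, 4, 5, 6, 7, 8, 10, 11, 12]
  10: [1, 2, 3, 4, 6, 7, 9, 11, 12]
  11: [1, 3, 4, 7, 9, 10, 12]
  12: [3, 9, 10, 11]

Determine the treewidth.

A width-4 tree decomposition is:
Bags: B1 = {3, 9, 10, 11, 12}  B2 = {1, 3, 9, 10, 11}  B3 = {1, 3, 6, 9, 10}  B4 = {1, 3, 6, 8, 9}  B5 = {3, 5, 6, 8, 9}  B6 = {1, 7, 9, 10, 11}  B7 = {2, 3, 6, 9, 10}  B8 = {3, 4, 9, 10, 11}
Tree: B1–B2, B2–B3, B3–B4, B4–B5, B2–B6, B3–B7, B1–B8
The largest bag has 5 vertices, giving width 4; this decomposition certifies tw(G) ≤ 4. For the lower bound, the 5 vertices {1, 3, 6, 8, 9} are pairwise adjacent, and any tree decomposition puts a clique entirely inside one bag — forcing width ≥ 4. Hence tw(G) = 4 exactly.

4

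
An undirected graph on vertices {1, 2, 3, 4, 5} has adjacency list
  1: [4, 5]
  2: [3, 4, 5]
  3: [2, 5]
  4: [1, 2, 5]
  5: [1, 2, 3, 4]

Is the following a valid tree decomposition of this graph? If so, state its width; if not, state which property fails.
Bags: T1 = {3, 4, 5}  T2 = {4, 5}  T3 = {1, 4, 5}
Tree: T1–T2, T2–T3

No — vertex 2 appears in no bag.

A tree decomposition must satisfy three properties: every vertex lies in some bag; for every edge, both endpoints lie together in some bag; and for every vertex, the bags containing it form a connected subtree. Here vertex 2 appears in no bag, so the decomposition is invalid.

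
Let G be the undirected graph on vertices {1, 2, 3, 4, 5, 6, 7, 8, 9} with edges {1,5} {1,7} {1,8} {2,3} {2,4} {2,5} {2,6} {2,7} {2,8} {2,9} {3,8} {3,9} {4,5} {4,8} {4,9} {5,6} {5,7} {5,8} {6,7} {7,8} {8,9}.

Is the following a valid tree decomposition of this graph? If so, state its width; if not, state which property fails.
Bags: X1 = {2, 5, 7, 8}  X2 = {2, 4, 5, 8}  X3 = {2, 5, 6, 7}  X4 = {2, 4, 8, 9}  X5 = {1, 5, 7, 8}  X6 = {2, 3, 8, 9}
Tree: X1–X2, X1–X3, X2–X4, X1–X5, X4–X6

Checking the three conditions: (i) the bags cover all of {1, 2, 3, 4, 5, 6, 7, 8, 9}; (ii) for each edge, some bag contains both endpoints; (iii) the bags containing any fixed vertex form a subtree. All hold, so the decomposition is valid with width 4 − 1 = 3.

Yes; width 3.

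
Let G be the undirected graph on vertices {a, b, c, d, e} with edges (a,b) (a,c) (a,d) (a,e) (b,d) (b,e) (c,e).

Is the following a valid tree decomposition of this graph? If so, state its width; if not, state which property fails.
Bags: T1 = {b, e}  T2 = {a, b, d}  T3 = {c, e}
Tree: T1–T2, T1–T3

A tree decomposition must satisfy three properties: every vertex lies in some bag; for every edge, both endpoints lie together in some bag; and for every vertex, the bags containing it form a connected subtree. Here edge (a,e) lies in no bag, so the decomposition is invalid.

No — edge (a,e) lies in no bag.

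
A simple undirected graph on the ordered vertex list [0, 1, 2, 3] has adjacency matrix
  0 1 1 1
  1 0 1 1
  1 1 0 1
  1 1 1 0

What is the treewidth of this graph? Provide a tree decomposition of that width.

Treewidth 3.
Bags: B1 = {0, 1, 2, 3}
Tree: (single bag)

A single bag containing all 4 vertices is trivially a valid decomposition of width 3. On the other hand G contains the 4-clique {0, 1, 2, 3}. A clique must lie in a single bag of any decomposition, so no decomposition can have width below 3. Therefore the treewidth is 3.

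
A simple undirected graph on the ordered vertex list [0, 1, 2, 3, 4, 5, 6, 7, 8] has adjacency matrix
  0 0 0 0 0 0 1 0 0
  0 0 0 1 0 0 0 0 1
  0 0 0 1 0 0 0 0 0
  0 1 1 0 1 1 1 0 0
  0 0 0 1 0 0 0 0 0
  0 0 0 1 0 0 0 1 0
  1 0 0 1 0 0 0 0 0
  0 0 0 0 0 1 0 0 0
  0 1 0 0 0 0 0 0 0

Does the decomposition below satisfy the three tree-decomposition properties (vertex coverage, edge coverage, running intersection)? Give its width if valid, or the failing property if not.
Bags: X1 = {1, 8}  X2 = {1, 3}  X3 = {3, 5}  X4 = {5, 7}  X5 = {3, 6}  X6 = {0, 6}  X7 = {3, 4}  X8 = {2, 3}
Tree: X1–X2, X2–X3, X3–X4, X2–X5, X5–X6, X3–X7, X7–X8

Yes; width 1.

Vertex coverage: the bags together contain {0, 1, 2, 3, 4, 5, 6, 7, 8}, the full vertex set. Edge coverage: each edge of G has both endpoints in at least one bag. Running intersection: for every vertex, the bags containing it form a connected subtree. All three properties hold, so this is a valid tree decomposition of width max|bag| − 1 = 1, and hence tw(G) ≤ 1.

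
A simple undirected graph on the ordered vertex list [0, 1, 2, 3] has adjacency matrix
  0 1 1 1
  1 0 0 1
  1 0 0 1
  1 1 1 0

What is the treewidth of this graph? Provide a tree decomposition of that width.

Treewidth 2.
One such decomposition:
Bags: B1 = {0, 1, 3}  B2 = {0, 2, 3}
Tree: B1–B2

Each bag holds 3 vertices, so the decomposition has width 2, which upper-bounds the treewidth. On the other hand G contains the 3-clique {0, 1, 3}. A clique must lie in a single bag of any decomposition, so no decomposition can have width below 2. The upper and lower bounds meet at 2, so that is the treewidth.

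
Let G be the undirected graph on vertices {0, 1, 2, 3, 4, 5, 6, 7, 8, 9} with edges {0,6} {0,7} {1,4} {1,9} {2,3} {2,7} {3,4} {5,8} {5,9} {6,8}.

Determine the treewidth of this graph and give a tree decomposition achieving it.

Treewidth 2.
Bags: B1 = {5, 6, 8}  B2 = {5, 6, 9}  B3 = {1, 6, 9}  B4 = {1, 4, 6}  B5 = {3, 4, 6}  B6 = {2, 3, 6}  B7 = {2, 6, 7}  B8 = {0, 6, 7}
Tree: B1–B2, B2–B3, B3–B4, B4–B5, B5–B6, B6–B7, B7–B8

Each bag holds 3 vertices, so the decomposition has width 2, which upper-bounds the treewidth. Since 6–8–5–9–1–4–3–2–7–0–6 is a cycle in G, G is not acyclic. Forests are exactly the graphs of treewidth ≤ 1, so tw(G) ≥ 2. Combining the bounds, tw(G) = 2.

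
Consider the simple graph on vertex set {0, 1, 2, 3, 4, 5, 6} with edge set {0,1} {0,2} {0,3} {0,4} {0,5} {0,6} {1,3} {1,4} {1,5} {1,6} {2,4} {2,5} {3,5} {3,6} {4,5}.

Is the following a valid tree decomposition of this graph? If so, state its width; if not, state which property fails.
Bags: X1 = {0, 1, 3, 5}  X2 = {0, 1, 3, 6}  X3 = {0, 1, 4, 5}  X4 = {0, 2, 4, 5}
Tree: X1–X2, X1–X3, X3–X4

Checking the three conditions: (i) the bags cover all of {0, 1, 2, 3, 4, 5, 6}; (ii) for each edge, some bag contains both endpoints; (iii) the bags containing any fixed vertex form a subtree. All hold, so the decomposition is valid with width 4 − 1 = 3.

Yes; width 3.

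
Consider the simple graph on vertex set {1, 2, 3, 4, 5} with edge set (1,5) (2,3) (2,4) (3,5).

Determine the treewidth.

A width-1 tree decomposition is:
Bags: B1 = {2, 3}  B2 = {3, 5}  B3 = {1, 5}  B4 = {2, 4}
Tree: B1–B2, B2–B3, B1–B4
The largest bag has 2 vertices, giving width 1; this decomposition certifies tw(G) ≤ 1. Since G has at least one edge (e.g. 3–2), it is not an edgeless graph, so tw(G) ≥ 1. Hence tw(G) = 1 exactly.

1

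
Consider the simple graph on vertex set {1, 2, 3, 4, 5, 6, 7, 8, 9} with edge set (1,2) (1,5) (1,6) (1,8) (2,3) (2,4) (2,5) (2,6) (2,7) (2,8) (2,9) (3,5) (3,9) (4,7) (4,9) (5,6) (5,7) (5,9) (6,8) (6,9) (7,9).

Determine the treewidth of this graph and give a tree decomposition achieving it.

Treewidth 3.
One optimal decomposition is:
Bags: B1 = {2, 5, 7, 9}  B2 = {2, 4, 7, 9}  B3 = {2, 5, 6, 9}  B4 = {2, 3, 5, 9}  B5 = {1, 2, 5, 6}  B6 = {1, 2, 6, 8}
Tree: B1–B2, B1–B3, B3–B4, B3–B5, B5–B6

The largest bag has 4 vertices, giving width 3; this decomposition certifies tw(G) ≤ 3. On the other hand G contains the 4-clique {1, 2, 6, 8}. A clique must lie in a single bag of any decomposition, so no decomposition can have width below 3. Hence tw(G) = 3 exactly.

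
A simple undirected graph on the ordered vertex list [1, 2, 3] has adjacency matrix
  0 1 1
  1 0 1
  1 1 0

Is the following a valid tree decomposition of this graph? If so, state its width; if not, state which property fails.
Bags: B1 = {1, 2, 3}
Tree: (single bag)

Yes; width 2.

Checking the three conditions: (i) the bags cover all of {1, 2, 3}; (ii) for each edge, some bag contains both endpoints; (iii) the bags containing any fixed vertex form a subtree. All hold, so the decomposition is valid with width 3 − 1 = 2.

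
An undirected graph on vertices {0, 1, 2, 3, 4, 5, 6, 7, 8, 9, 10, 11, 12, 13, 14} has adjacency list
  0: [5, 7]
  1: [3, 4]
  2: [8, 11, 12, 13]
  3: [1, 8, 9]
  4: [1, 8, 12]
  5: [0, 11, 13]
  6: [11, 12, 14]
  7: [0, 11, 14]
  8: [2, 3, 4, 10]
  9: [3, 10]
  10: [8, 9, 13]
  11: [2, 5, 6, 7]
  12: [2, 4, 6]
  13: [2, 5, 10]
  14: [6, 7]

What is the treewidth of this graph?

A width-3 tree decomposition is:
Bags: B1 = {1, 3, 9, 10}  B2 = {1, 3, 8, 10}  B3 = {1, 4, 8, 10}  B4 = {4, 8, 10, 13}  B5 = {2, 4, 8, 13}  B6 = {2, 4, 12, 13}  B7 = {2, 5, 12, 13}  B8 = {2, 5, 11, 12}  B9 = {5, 6, 11, 12}  B10 = {0, 5, 6, 11}  B11 = {0, 6, 7, 11}  B12 = {0, 6, 7, 14}
Tree: B1–B2, B2–B3, B3–B4, B4–B5, B5–B6, B6–B7, B7–B8, B8–B9, B9–B10, B10–B11, B11–B12
The largest bag has 4 vertices, giving width 3; this decomposition certifies tw(G) ≤ 3. For the lower bound: the 4 vertex sets {1,3,9}, {10}, {8}, {2,4,12,13} are disjoint, each induces a connected subgraph, and every pair is joined by at least one edge of G. Contracting each set to a single vertex therefore yields K_{4} as a minor, and since treewidth is minor-monotone, tw(G) ≥ tw(K_{4}) = 3. Hence tw(G) = 3 exactly.

3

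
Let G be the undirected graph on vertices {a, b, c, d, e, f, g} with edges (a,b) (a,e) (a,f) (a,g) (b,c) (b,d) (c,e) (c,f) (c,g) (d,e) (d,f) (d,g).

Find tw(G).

3

A width-3 tree decomposition is:
Bags: B1 = {a, c, d, g}  B2 = {a, b, c, d}  B3 = {a, c, d, f}  B4 = {a, c, d, e}
Tree: B1–B2, B2–B3, B3–B4
Each bag holds 4 vertices, so the decomposition has width 3, which upper-bounds the treewidth. For the lower bound: the 4 vertex sets {a,g}, {b,d}, {c}, {f} are disjoint, each induces a connected subgraph, and every pair is joined by at least one edge of G. Contracting each set to a single vertex therefore yields K_{4} as a minor, and since treewidth is minor-monotone, tw(G) ≥ tw(K_{4}) = 3. Hence tw(G) = 3 exactly.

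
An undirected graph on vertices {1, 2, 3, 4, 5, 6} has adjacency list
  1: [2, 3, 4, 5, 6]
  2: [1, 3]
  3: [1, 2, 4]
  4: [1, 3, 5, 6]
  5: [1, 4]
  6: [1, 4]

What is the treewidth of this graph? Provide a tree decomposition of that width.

Treewidth 2.
One optimal decomposition is:
Bags: B1 = {1, 4, 6}  B2 = {1, 3, 4}  B3 = {1, 2, 3}  B4 = {1, 4, 5}
Tree: B1–B2, B2–B3, B1–B4

The largest bag has 3 vertices, giving width 2; this decomposition certifies tw(G) ≤ 2. Conversely, {1, 2, 3} is a clique of size 3, and the vertices of any clique must share a bag in every tree decomposition; so some bag has ≥ 3 vertices and tw(G) ≥ 2. The upper and lower bounds meet at 2, so that is the treewidth.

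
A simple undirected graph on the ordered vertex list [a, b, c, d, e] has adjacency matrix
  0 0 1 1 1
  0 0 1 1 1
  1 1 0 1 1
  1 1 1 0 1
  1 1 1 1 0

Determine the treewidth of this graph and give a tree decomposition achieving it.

Each bag holds 4 vertices, so the decomposition has width 3, which upper-bounds the treewidth. On the other hand G contains the 4-clique {a, c, d, e}. A clique must lie in a single bag of any decomposition, so no decomposition can have width below 3. Combining the bounds, tw(G) = 3.

Treewidth 3.
Bags: B1 = {b, c, d, e}  B2 = {a, c, d, e}
Tree: B1–B2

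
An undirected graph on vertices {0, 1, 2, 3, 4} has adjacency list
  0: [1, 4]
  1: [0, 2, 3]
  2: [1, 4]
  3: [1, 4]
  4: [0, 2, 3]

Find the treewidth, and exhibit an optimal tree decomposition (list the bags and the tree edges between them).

Each bag holds 3 vertices, so the decomposition has width 2, which upper-bounds the treewidth. The edges 1–2–4–3–1 form a cycle, so G is not a tree and its treewidth is at least 2. Combining the bounds, tw(G) = 2.

Treewidth 2.
One optimal decomposition is:
Bags: B1 = {1, 2, 4}  B2 = {1, 3, 4}  B3 = {0, 1, 4}
Tree: B1–B2, B2–B3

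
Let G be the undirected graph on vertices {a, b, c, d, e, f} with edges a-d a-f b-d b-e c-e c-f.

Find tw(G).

2

A width-2 tree decomposition is:
Bags: B1 = {b, c, e}  B2 = {b, c, f}  B3 = {a, b, f}  B4 = {a, b, d}
Tree: B1–B2, B2–B3, B3–B4
Every bag has size at most 3, so the width is 3 − 1 = 2 and tw(G) ≤ 2. Since b–e–c–f–a–d–b is a cycle in G, G is not acyclic. Forests are exactly the graphs of treewidth ≤ 1, so tw(G) ≥ 2. The upper and lower bounds meet at 2, so that is the treewidth.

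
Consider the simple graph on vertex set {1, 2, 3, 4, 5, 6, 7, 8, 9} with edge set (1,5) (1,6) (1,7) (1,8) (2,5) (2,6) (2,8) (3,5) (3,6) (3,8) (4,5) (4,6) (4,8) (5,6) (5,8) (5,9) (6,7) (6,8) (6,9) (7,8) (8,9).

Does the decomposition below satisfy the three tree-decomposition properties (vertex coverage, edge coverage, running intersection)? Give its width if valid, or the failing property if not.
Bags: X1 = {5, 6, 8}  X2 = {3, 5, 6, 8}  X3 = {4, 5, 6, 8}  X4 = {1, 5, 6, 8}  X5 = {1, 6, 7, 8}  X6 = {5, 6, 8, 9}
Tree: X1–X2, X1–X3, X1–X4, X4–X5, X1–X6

No — vertex 2 appears in no bag.

A tree decomposition must satisfy three properties: every vertex lies in some bag; for every edge, both endpoints lie together in some bag; and for every vertex, the bags containing it form a connected subtree. Here vertex 2 appears in no bag, so the decomposition is invalid.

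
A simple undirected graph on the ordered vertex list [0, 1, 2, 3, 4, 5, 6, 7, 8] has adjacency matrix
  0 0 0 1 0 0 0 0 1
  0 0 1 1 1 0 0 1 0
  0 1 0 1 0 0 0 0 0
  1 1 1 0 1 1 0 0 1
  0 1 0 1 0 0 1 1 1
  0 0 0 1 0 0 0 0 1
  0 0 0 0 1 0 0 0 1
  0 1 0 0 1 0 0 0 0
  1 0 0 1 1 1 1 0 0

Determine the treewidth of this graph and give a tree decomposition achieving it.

The largest bag has 3 vertices, giving width 2; this decomposition certifies tw(G) ≤ 2. Conversely, {0, 3, 8} is a clique of size 3, and the vertices of any clique must share a bag in every tree decomposition; so some bag has ≥ 3 vertices and tw(G) ≥ 2. Hence tw(G) = 2 exactly.

Treewidth 2.
Bags: B1 = {1, 3, 4}  B2 = {1, 2, 3}  B3 = {3, 4, 8}  B4 = {3, 5, 8}  B5 = {0, 3, 8}  B6 = {4, 6, 8}  B7 = {1, 4, 7}
Tree: B1–B2, B1–B3, B3–B4, B4–B5, B3–B6, B1–B7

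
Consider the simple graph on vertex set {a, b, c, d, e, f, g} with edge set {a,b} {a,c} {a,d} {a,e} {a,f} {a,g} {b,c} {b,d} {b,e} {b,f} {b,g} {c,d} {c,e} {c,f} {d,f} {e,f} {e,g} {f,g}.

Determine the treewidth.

4

A width-4 tree decomposition is:
Bags: B1 = {a, b, c, e, f}  B2 = {a, b, e, f, g}  B3 = {a, b, c, d, f}
Tree: B1–B2, B1–B3
Each bag holds 5 vertices, so the decomposition has width 4, which upper-bounds the treewidth. For the lower bound, the 5 vertices {a, b, c, d, f} are pairwise adjacent, and any tree decomposition puts a clique entirely inside one bag — forcing width ≥ 4. Combining the bounds, tw(G) = 4.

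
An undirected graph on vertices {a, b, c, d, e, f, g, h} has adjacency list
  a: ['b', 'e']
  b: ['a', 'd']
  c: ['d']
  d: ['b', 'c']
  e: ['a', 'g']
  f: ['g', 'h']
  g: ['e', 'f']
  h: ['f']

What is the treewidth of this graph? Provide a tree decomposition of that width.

The largest bag has 2 vertices, giving width 1; this decomposition certifies tw(G) ≤ 1. Any graph with an edge has treewidth ≥ 1, and G has the edge c–d. Therefore the treewidth is 1.

Treewidth 1.
Bags: B1 = {c, d}  B2 = {b, d}  B3 = {a, b}  B4 = {a, e}  B5 = {e, g}  B6 = {f, g}  B7 = {f, h}
Tree: B1–B2, B2–B3, B3–B4, B4–B5, B5–B6, B6–B7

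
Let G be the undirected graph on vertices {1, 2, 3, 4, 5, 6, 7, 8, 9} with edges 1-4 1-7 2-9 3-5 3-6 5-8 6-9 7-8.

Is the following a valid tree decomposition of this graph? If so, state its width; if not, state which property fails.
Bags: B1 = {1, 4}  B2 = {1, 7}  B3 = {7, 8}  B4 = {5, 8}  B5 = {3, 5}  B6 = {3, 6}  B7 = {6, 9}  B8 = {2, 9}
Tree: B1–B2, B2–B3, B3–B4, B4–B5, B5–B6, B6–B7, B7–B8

Checking the three conditions: (i) the bags cover all of {1, 2, 3, 4, 5, 6, 7, 8, 9}; (ii) for each edge, some bag contains both endpoints; (iii) the bags containing any fixed vertex form a subtree. All hold, so the decomposition is valid with width 2 − 1 = 1.

Yes; width 1.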